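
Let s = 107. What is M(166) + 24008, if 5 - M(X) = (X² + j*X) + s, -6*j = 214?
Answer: 6812/3 ≈ 2270.7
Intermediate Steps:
j = -107/3 (j = -⅙*214 = -107/3 ≈ -35.667)
M(X) = -102 - X² + 107*X/3 (M(X) = 5 - ((X² - 107*X/3) + 107) = 5 - (107 + X² - 107*X/3) = 5 + (-107 - X² + 107*X/3) = -102 - X² + 107*X/3)
M(166) + 24008 = (-102 - 1*166² + (107/3)*166) + 24008 = (-102 - 1*27556 + 17762/3) + 24008 = (-102 - 27556 + 17762/3) + 24008 = -65212/3 + 24008 = 6812/3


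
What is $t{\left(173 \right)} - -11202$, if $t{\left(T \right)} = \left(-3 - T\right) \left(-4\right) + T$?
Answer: $12079$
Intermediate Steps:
$t{\left(T \right)} = 12 + 5 T$ ($t{\left(T \right)} = \left(12 + 4 T\right) + T = 12 + 5 T$)
$t{\left(173 \right)} - -11202 = \left(12 + 5 \cdot 173\right) - -11202 = \left(12 + 865\right) + 11202 = 877 + 11202 = 12079$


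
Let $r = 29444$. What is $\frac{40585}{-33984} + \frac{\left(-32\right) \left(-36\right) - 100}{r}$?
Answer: $- \frac{289808393}{250156224} \approx -1.1585$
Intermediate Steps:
$\frac{40585}{-33984} + \frac{\left(-32\right) \left(-36\right) - 100}{r} = \frac{40585}{-33984} + \frac{\left(-32\right) \left(-36\right) - 100}{29444} = 40585 \left(- \frac{1}{33984}\right) + \left(1152 - 100\right) \frac{1}{29444} = - \frac{40585}{33984} + 1052 \cdot \frac{1}{29444} = - \frac{40585}{33984} + \frac{263}{7361} = - \frac{289808393}{250156224}$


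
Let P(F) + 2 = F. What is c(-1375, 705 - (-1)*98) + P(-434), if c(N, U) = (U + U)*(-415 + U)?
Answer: 622692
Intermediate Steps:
P(F) = -2 + F
c(N, U) = 2*U*(-415 + U) (c(N, U) = (2*U)*(-415 + U) = 2*U*(-415 + U))
c(-1375, 705 - (-1)*98) + P(-434) = 2*(705 - (-1)*98)*(-415 + (705 - (-1)*98)) + (-2 - 434) = 2*(705 - 1*(-98))*(-415 + (705 - 1*(-98))) - 436 = 2*(705 + 98)*(-415 + (705 + 98)) - 436 = 2*803*(-415 + 803) - 436 = 2*803*388 - 436 = 623128 - 436 = 622692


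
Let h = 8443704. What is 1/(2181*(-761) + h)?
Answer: 1/6783963 ≈ 1.4741e-7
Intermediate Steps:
1/(2181*(-761) + h) = 1/(2181*(-761) + 8443704) = 1/(-1659741 + 8443704) = 1/6783963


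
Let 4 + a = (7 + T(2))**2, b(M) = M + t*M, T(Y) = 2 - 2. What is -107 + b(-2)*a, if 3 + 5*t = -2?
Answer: -107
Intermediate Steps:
t = -1 (t = -3/5 + (1/5)*(-2) = -3/5 - 2/5 = -1)
T(Y) = 0
b(M) = 0 (b(M) = M - M = 0)
a = 45 (a = -4 + (7 + 0)**2 = -4 + 7**2 = -4 + 49 = 45)
-107 + b(-2)*a = -107 + 0*45 = -107 + 0 = -107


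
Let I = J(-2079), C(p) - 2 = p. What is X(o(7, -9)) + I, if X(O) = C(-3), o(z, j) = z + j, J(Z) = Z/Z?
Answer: 0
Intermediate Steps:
C(p) = 2 + p
J(Z) = 1
o(z, j) = j + z
I = 1
X(O) = -1 (X(O) = 2 - 3 = -1)
X(o(7, -9)) + I = -1 + 1 = 0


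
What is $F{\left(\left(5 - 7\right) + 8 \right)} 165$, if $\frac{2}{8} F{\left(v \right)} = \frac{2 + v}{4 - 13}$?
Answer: $- \frac{1760}{3} \approx -586.67$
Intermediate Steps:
$F{\left(v \right)} = - \frac{8}{9} - \frac{4 v}{9}$ ($F{\left(v \right)} = 4 \frac{2 + v}{4 - 13} = 4 \frac{2 + v}{-9} = 4 \left(2 + v\right) \left(- \frac{1}{9}\right) = 4 \left(- \frac{2}{9} - \frac{v}{9}\right) = - \frac{8}{9} - \frac{4 v}{9}$)
$F{\left(\left(5 - 7\right) + 8 \right)} 165 = \left(- \frac{8}{9} - \frac{4 \left(\left(5 - 7\right) + 8\right)}{9}\right) 165 = \left(- \frac{8}{9} - \frac{4 \left(-2 + 8\right)}{9}\right) 165 = \left(- \frac{8}{9} - \frac{8}{3}\right) 165 = \left(- \frac{32}{9}\right) 165 = - \frac{1760}{3}$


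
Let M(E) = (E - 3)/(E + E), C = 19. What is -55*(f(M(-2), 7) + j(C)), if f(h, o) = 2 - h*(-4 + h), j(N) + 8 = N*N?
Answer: -315425/16 ≈ -19714.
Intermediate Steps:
M(E) = (-3 + E)/(2*E) (M(E) = (-3 + E)/((2*E)) = (-3 + E)*(1/(2*E)) = (-3 + E)/(2*E))
j(N) = -8 + N**2 (j(N) = -8 + N*N = -8 + N**2)
f(h, o) = 2 - h*(-4 + h)
-55*(f(M(-2), 7) + j(C)) = -55*((2 - ((1/2)*(-3 - 2)/(-2))**2 + 4*((1/2)*(-3 - 2)/(-2))) + (-8 + 19**2)) = -55*((2 - ((1/2)*(-1/2)*(-5))**2 + 4*((1/2)*(-1/2)*(-5))) + (-8 + 361)) = -55*((2 - (5/4)**2 + 4*(5/4)) + 353) = -55*((2 - 1*25/16 + 5) + 353) = -55*((2 - 25/16 + 5) + 353) = -55*(87/16 + 353) = -55*5735/16 = -315425/16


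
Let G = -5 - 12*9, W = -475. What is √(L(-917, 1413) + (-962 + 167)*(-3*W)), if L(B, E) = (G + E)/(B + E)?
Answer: 5*I*√174190457/62 ≈ 1064.4*I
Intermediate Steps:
G = -113 (G = -5 - 108 = -113)
L(B, E) = (-113 + E)/(B + E)
√(L(-917, 1413) + (-962 + 167)*(-3*W)) = √((-113 + 1413)/(-917 + 1413) + (-962 + 167)*(-3*(-475))) = √(1300/496 - 795*1425) = √((1/496)*1300 - 1132875) = √(325/124 - 1132875) = √(-140476175/124) = 5*I*√174190457/62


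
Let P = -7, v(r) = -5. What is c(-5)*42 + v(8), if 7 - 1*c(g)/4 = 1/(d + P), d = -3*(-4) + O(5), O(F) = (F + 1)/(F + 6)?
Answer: 69583/61 ≈ 1140.7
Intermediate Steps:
O(F) = (1 + F)/(6 + F)
d = 138/11 (d = -3*(-4) + (1 + 5)/(6 + 5) = 12 + 6/11 = 138/11 ≈ 12.545)
c(g) = 1664/61 (c(g) = 28 - 4/(138/11 - 7) = 28 - 4/61/11 = 28 - 4*11/61 = 28 - 44/61 = 1664/61)
c(-5)*42 + v(8) = (1664/61)*42 - 5 = 69888/61 - 5 = 69583/61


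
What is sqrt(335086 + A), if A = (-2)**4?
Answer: sqrt(335102) ≈ 578.88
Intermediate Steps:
A = 16
sqrt(335086 + A) = sqrt(335086 + 16) = sqrt(335102)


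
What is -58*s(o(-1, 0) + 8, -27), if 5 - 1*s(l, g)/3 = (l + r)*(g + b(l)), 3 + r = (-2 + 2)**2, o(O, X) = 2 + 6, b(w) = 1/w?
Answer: -494421/8 ≈ -61803.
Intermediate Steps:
o(O, X) = 8
r = -3 (r = -3 + (-2 + 2)**2 = -3 + 0**2 = -3 + 0 = -3)
s(l, g) = 15 - 3*(-3 + l)*(g + 1/l) (s(l, g) = 15 - 3*(l - 3)*(g + 1/l) = 15 - 3*(-3 + l)*(g + 1/l))
-58*s(o(-1, 0) + 8, -27) = -58*(12 + 9*(-27) + 9/(8 + 8) - 3*(-27)*(8 + 8)) = -58*(12 - 243 + 9/16 - 3*(-27)*16) = -58*(12 - 243 + 9*(1/16) + 1296) = -58*(12 - 243 + 9/16 + 1296) = -58*17049/16 = -494421/8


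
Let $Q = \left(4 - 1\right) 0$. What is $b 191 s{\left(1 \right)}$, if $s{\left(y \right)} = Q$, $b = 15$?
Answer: $0$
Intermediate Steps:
$Q = 0$ ($Q = 3 \cdot 0 = 0$)
$s{\left(y \right)} = 0$
$b 191 s{\left(1 \right)} = 15 \cdot 191 \cdot 0 = 2865 \cdot 0 = 0$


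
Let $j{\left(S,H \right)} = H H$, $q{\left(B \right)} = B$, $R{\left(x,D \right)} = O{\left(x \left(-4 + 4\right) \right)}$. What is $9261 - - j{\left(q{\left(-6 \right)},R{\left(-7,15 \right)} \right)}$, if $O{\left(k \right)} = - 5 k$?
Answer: $9261$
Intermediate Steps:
$R{\left(x,D \right)} = 0$ ($R{\left(x,D \right)} = - 5 x \left(-4 + 4\right) = - 5 x 0 = \left(-5\right) 0 = 0$)
$j{\left(S,H \right)} = H^{2}$
$9261 - - j{\left(q{\left(-6 \right)},R{\left(-7,15 \right)} \right)} = 9261 - - 0^{2} = 9261 - \left(-1\right) 0 = 9261 - 0 = 9261 + 0 = 9261$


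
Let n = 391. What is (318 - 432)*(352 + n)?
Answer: -84702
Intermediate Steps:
(318 - 432)*(352 + n) = (318 - 432)*(352 + 391) = -114*743 = -84702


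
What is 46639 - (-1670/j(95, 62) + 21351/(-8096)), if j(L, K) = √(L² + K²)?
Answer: 34328245/736 + 1670*√12869/12869 ≈ 46656.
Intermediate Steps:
j(L, K) = √(K² + L²)
46639 - (-1670/j(95, 62) + 21351/(-8096)) = 46639 - (-1670/√(62² + 95²) + 21351/(-8096)) = 46639 - (-1670/√(3844 + 9025) + 21351*(-1/8096)) = 46639 - (-1670*√12869/12869 - 1941/736) = 46639 - (-1941/736 - 1670*√12869/12869) = 46639 + (1941/736 + 1670*√12869/12869) = 34328245/736 + 1670*√12869/12869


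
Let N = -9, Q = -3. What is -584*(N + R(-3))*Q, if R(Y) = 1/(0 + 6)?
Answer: -15476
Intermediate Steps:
R(Y) = ⅙ (R(Y) = 1/6 = ⅙)
-584*(N + R(-3))*Q = -584*(-9 + ⅙)*(-3) = -(-15476)*(-3)/3 = -584*53/2 = -15476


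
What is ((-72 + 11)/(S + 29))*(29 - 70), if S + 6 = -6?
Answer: 2501/17 ≈ 147.12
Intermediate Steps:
S = -12 (S = -6 - 6 = -12)
((-72 + 11)/(S + 29))*(29 - 70) = ((-72 + 11)/(-12 + 29))*(29 - 70) = -61/17*(-41) = 2501/17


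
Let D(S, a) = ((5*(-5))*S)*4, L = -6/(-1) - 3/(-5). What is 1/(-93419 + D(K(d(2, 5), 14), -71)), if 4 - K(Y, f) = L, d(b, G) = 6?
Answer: -1/93159 ≈ -1.0734e-5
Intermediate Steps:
L = 33/5 (L = -6*(-1) - 3*(-1/5) = 6 + 3/5 = 33/5 ≈ 6.6000)
K(Y, f) = -13/5 (K(Y, f) = 4 - 1*33/5 = 4 - 33/5 = -13/5)
D(S, a) = -100*S (D(S, a) = -25*S*4 = -100*S)
1/(-93419 + D(K(d(2, 5), 14), -71)) = 1/(-93419 - 100*(-13/5)) = 1/(-93419 + 260) = 1/(-93159) = -1/93159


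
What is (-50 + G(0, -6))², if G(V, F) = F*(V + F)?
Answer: 196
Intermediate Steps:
G(V, F) = F*(F + V)
(-50 + G(0, -6))² = (-50 - 6*(-6 + 0))² = (-50 - 6*(-6))² = (-50 + 36)² = (-14)² = 196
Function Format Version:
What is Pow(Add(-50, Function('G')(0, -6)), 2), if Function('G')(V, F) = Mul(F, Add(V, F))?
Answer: 196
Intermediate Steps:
Function('G')(V, F) = Mul(F, Add(F, V))
Pow(Add(-50, Function('G')(0, -6)), 2) = Pow(Add(-50, Mul(-6, Add(-6, 0))), 2) = Pow(Add(-50, Mul(-6, -6)), 2) = Pow(Add(-50, 36), 2) = Pow(-14, 2) = 196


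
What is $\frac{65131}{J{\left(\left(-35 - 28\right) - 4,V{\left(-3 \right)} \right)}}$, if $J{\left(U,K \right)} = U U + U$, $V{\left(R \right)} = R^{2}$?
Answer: $\frac{5921}{402} \approx 14.729$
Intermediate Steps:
$J{\left(U,K \right)} = U + U^{2}$ ($J{\left(U,K \right)} = U^{2} + U = U + U^{2}$)
$\frac{65131}{J{\left(\left(-35 - 28\right) - 4,V{\left(-3 \right)} \right)}} = \frac{65131}{\left(\left(-35 - 28\right) - 4\right) \left(1 - 67\right)} = \frac{65131}{\left(-63 - 4\right) \left(1 - 67\right)} = \frac{65131}{\left(-67\right) \left(1 - 67\right)} = \frac{65131}{\left(-67\right) \left(-66\right)} = \frac{65131}{4422} = 65131 \cdot \frac{1}{4422} = \frac{5921}{402}$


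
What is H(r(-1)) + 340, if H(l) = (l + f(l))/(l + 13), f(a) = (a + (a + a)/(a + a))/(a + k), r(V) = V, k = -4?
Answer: 4079/12 ≈ 339.92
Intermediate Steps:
f(a) = (1 + a)/(-4 + a) (f(a) = (a + (a + a)/(a + a))/(a - 4) = (a + (2*a)/((2*a)))/(-4 + a) = (a + (2*a)*(1/(2*a)))/(-4 + a) = (a + 1)/(-4 + a) = (1 + a)/(-4 + a))
H(l) = (l + (1 + l)/(-4 + l))/(13 + l) (H(l) = (l + (1 + l)/(-4 + l))/(l + 13) = (l + (1 + l)/(-4 + l))/(13 + l))
H(r(-1)) + 340 = (1 - 1 - (-4 - 1))/((-4 - 1)*(13 - 1)) + 340 = (1 - 1 - 1*(-5))/(-5*12) + 340 = -⅕*1/12*(1 - 1 + 5) + 340 = -⅕*1/12*5 + 340 = -1/12 + 340 = 4079/12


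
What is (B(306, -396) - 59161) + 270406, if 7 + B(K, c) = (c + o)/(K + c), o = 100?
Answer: 9505858/45 ≈ 2.1124e+5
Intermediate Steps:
B(K, c) = -7 + (100 + c)/(K + c) (B(K, c) = -7 + (c + 100)/(K + c) = -7 + (100 + c)/(K + c))
(B(306, -396) - 59161) + 270406 = ((100 - 7*306 - 6*(-396))/(306 - 396) - 59161) + 270406 = ((100 - 2142 + 2376)/(-90) - 59161) + 270406 = (-1/90*334 - 59161) + 270406 = (-167/45 - 59161) + 270406 = -2662412/45 + 270406 = 9505858/45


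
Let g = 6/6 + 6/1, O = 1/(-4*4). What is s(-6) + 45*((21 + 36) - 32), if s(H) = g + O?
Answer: 18111/16 ≈ 1131.9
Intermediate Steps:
O = -1/16 (O = 1/(-16) = -1/16 ≈ -0.062500)
g = 7 (g = 6*(⅙) + 6*1 = 1 + 6 = 7)
s(H) = 111/16 (s(H) = 7 - 1/16 = 111/16)
s(-6) + 45*((21 + 36) - 32) = 111/16 + 45*((21 + 36) - 32) = 111/16 + 45*(57 - 32) = 111/16 + 45*25 = 111/16 + 1125 = 18111/16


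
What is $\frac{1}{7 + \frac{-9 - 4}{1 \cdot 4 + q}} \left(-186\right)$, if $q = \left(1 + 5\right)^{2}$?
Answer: $- \frac{2480}{89} \approx -27.865$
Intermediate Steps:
$q = 36$ ($q = 6^{2} = 36$)
$\frac{1}{7 + \frac{-9 - 4}{1 \cdot 4 + q}} \left(-186\right) = \frac{1}{7 + \frac{-9 - 4}{1 \cdot 4 + 36}} \left(-186\right) = \frac{1}{7 - \frac{13}{4 + 36}} \left(-186\right) = \frac{1}{7 - \frac{13}{40}} \left(-186\right) = \frac{1}{\frac{267}{40}} \left(-186\right) = \frac{40}{267} \left(-186\right) = - \frac{2480}{89}$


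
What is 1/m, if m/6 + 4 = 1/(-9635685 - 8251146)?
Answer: -5962277/143094650 ≈ -0.041667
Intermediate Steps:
m = -143094650/5962277 (m = -24 + 6/(-9635685 - 8251146) = -24 + 6/(-17886831) = -24 + 6*(-1/17886831) = -24 - 2/5962277 = -143094650/5962277 ≈ -24.000)
1/m = 1/(-143094650/5962277) = -5962277/143094650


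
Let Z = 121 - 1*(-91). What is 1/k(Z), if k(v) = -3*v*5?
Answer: -1/3180 ≈ -0.00031447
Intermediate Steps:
Z = 212 (Z = 121 + 91 = 212)
k(v) = -15*v
1/k(Z) = 1/(-15*212) = 1/(-3180) = -1/3180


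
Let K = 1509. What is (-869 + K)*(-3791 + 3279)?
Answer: -327680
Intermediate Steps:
(-869 + K)*(-3791 + 3279) = (-869 + 1509)*(-3791 + 3279) = 640*(-512) = -327680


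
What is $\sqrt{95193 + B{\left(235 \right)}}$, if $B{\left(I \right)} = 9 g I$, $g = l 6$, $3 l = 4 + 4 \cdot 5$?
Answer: $3 \sqrt{21857} \approx 443.52$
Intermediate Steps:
$l = 8$ ($l = \frac{4 + 4 \cdot 5}{3} = \frac{4 + 20}{3} = \frac{1}{3} \cdot 24 = 8$)
$g = 48$ ($g = 8 \cdot 6 = 48$)
$B{\left(I \right)} = 432 I$ ($B{\left(I \right)} = 9 \cdot 48 I = 432 I$)
$\sqrt{95193 + B{\left(235 \right)}} = \sqrt{95193 + 432 \cdot 235} = \sqrt{95193 + 101520} = \sqrt{196713} = 3 \sqrt{21857}$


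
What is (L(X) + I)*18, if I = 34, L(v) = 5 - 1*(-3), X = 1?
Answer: 756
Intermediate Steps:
L(v) = 8 (L(v) = 5 + 3 = 8)
(L(X) + I)*18 = (8 + 34)*18 = 42*18 = 756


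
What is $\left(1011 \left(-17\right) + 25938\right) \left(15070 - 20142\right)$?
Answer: $-44385072$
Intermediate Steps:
$\left(1011 \left(-17\right) + 25938\right) \left(15070 - 20142\right) = \left(-17187 + 25938\right) \left(-5072\right) = 8751 \left(-5072\right) = -44385072$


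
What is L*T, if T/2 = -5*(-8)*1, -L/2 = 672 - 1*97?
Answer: -92000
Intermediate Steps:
L = -1150 (L = -2*(672 - 1*97) = -2*(672 - 97) = -2*575 = -1150)
T = 80 (T = 2*(-5*(-8)*1) = 2*(40*1) = 2*40 = 80)
L*T = -1150*80 = -92000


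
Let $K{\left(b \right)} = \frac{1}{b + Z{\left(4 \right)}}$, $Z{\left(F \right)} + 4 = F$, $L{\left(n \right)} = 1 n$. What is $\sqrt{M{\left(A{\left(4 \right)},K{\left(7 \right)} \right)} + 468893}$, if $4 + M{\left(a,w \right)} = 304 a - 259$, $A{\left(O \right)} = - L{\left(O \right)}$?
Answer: $\sqrt{467414} \approx 683.68$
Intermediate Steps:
$L{\left(n \right)} = n$
$Z{\left(F \right)} = -4 + F$
$A{\left(O \right)} = - O$
$K{\left(b \right)} = \frac{1}{b}$ ($K{\left(b \right)} = \frac{1}{b + \left(-4 + 4\right)} = \frac{1}{b + 0} = \frac{1}{b}$)
$M{\left(a,w \right)} = -263 + 304 a$ ($M{\left(a,w \right)} = -4 + \left(304 a - 259\right) = -4 + \left(-259 + 304 a\right) = -263 + 304 a$)
$\sqrt{M{\left(A{\left(4 \right)},K{\left(7 \right)} \right)} + 468893} = \sqrt{\left(-263 + 304 \left(\left(-1\right) 4\right)\right) + 468893} = \sqrt{\left(-263 + 304 \left(-4\right)\right) + 468893} = \sqrt{\left(-263 - 1216\right) + 468893} = \sqrt{-1479 + 468893} = \sqrt{467414}$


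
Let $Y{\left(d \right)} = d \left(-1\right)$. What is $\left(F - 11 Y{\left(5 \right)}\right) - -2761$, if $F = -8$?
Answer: $2808$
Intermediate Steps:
$Y{\left(d \right)} = - d$
$\left(F - 11 Y{\left(5 \right)}\right) - -2761 = \left(-8 - 11 \left(\left(-1\right) 5\right)\right) - -2761 = \left(-8 - -55\right) + 2761 = \left(-8 + 55\right) + 2761 = 47 + 2761 = 2808$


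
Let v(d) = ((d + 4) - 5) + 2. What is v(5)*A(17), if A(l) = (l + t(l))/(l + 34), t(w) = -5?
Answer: 24/17 ≈ 1.4118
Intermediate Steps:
v(d) = 1 + d (v(d) = ((4 + d) - 5) + 2 = (-1 + d) + 2 = 1 + d)
A(l) = (-5 + l)/(34 + l) (A(l) = (l - 5)/(l + 34) = (-5 + l)/(34 + l))
v(5)*A(17) = (1 + 5)*((-5 + 17)/(34 + 17)) = 6*(12/51) = 6*((1/51)*12) = 6*(4/17) = 24/17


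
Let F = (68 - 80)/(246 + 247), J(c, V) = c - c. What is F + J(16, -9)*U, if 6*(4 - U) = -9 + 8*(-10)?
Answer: -12/493 ≈ -0.024341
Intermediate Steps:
J(c, V) = 0
F = -12/493 ≈ -0.024341
U = 113/6 (U = 4 - (-9 + 8*(-10))/6 = 4 - (-9 - 80)/6 = 4 - ⅙*(-89) = 4 + 89/6 = 113/6 ≈ 18.833)
F + J(16, -9)*U = -12/493 + 0*(113/6) = -12/493 + 0 = -12/493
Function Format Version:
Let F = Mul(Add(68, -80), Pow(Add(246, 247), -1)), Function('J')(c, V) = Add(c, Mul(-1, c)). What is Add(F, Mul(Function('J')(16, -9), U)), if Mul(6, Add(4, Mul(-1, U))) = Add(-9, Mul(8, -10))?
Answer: Rational(-12, 493) ≈ -0.024341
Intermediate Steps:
Function('J')(c, V) = 0
F = Rational(-12, 493) (F = Mul(-12, Pow(493, -1)) = Mul(-12, Rational(1, 493)) = Rational(-12, 493) ≈ -0.024341)
U = Rational(113, 6) (U = Add(4, Mul(Rational(-1, 6), Add(-9, Mul(8, -10)))) = Add(4, Mul(Rational(-1, 6), Add(-9, -80))) = Add(4, Mul(Rational(-1, 6), -89)) = Add(4, Rational(89, 6)) = Rational(113, 6) ≈ 18.833)
Add(F, Mul(Function('J')(16, -9), U)) = Add(Rational(-12, 493), Mul(0, Rational(113, 6))) = Add(Rational(-12, 493), 0) = Rational(-12, 493)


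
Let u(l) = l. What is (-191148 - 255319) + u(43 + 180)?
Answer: -446244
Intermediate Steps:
(-191148 - 255319) + u(43 + 180) = (-191148 - 255319) + (43 + 180) = -446467 + 223 = -446244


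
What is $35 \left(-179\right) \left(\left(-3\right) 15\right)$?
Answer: $281925$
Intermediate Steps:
$35 \left(-179\right) \left(\left(-3\right) 15\right) = \left(-6265\right) \left(-45\right) = 281925$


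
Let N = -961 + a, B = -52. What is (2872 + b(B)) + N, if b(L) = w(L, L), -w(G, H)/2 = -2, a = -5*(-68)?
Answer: 2255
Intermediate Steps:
a = 340
w(G, H) = 4 (w(G, H) = -2*(-2) = 4)
b(L) = 4
N = -621 (N = -961 + 340 = -621)
(2872 + b(B)) + N = (2872 + 4) - 621 = 2876 - 621 = 2255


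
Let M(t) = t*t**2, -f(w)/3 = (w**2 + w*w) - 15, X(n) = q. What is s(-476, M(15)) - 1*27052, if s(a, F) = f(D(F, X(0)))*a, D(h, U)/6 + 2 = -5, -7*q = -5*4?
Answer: 4989512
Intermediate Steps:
q = 20/7 (q = -(-5)*4/7 = -1/7*(-20) = 20/7 ≈ 2.8571)
X(n) = 20/7
D(h, U) = -42 (D(h, U) = -12 + 6*(-5) = -12 - 30 = -42)
f(w) = 45 - 6*w**2 (f(w) = -3*((w**2 + w*w) - 15) = -3*((w**2 + w**2) - 15) = -3*(2*w**2 - 15) = -3*(-15 + 2*w**2) = 45 - 6*w**2)
M(t) = t**3
s(a, F) = -10539*a (s(a, F) = (45 - 6*(-42)**2)*a = (45 - 6*1764)*a = (45 - 10584)*a = -10539*a)
s(-476, M(15)) - 1*27052 = -10539*(-476) - 1*27052 = 5016564 - 27052 = 4989512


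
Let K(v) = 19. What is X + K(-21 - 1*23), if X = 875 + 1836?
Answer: 2730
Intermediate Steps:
X = 2711
X + K(-21 - 1*23) = 2711 + 19 = 2730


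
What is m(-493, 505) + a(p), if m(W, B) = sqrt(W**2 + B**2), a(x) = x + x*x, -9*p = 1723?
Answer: 2953222/81 + sqrt(498074) ≈ 37165.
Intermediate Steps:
p = -1723/9 (p = -1/9*1723 = -1723/9 ≈ -191.44)
a(x) = x + x**2
m(W, B) = sqrt(B**2 + W**2)
m(-493, 505) + a(p) = sqrt(505**2 + (-493)**2) - 1723*(1 - 1723/9)/9 = sqrt(255025 + 243049) - 1723/9*(-1714/9) = sqrt(498074) + 2953222/81 = 2953222/81 + sqrt(498074)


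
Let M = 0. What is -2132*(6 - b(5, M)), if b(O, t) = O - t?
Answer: -2132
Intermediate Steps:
-2132*(6 - b(5, M)) = -2132*(6 - (5 - 1*0)) = -2132*(6 - (5 + 0)) = -2132*(6 - 1*5) = -2132*(6 - 5) = -2132*1 = -2132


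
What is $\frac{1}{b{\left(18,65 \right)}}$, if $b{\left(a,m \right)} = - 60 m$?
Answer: $- \frac{1}{3900} \approx -0.00025641$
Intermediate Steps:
$\frac{1}{b{\left(18,65 \right)}} = \frac{1}{\left(-60\right) 65} = \frac{1}{-3900} = - \frac{1}{3900}$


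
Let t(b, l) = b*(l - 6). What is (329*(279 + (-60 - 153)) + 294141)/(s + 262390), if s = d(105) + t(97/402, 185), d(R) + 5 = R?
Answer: 126973710/105538343 ≈ 1.2031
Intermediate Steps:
d(R) = -5 + R
t(b, l) = b*(-6 + l)
s = 57563/402 (s = (-5 + 105) + (97/402)*(-6 + 185) = 100 + (97*(1/402))*179 = 100 + (97/402)*179 = 100 + 17363/402 = 57563/402 ≈ 143.19)
(329*(279 + (-60 - 153)) + 294141)/(s + 262390) = (329*(279 + (-60 - 153)) + 294141)/(57563/402 + 262390) = (329*(279 - 213) + 294141)/(105538343/402) = (329*66 + 294141)*(402/105538343) = (21714 + 294141)*(402/105538343) = 315855*(402/105538343) = 126973710/105538343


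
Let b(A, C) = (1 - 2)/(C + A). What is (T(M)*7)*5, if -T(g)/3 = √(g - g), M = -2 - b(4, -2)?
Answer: 0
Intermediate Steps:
b(A, C) = -1/(A + C)
M = -3/2 (M = -2 - (-1)/(4 - 2) = -2 - (-1)/2 = -2 - 1*(-½) = -2 + ½ = -3/2 ≈ -1.5000)
T(g) = 0 (T(g) = -3*√(g - g) = -3*√0 = -3*0 = 0)
(T(M)*7)*5 = (0*7)*5 = 0*5 = 0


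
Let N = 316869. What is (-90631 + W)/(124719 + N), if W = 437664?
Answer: 347033/441588 ≈ 0.78588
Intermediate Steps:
(-90631 + W)/(124719 + N) = (-90631 + 437664)/(124719 + 316869) = 347033/441588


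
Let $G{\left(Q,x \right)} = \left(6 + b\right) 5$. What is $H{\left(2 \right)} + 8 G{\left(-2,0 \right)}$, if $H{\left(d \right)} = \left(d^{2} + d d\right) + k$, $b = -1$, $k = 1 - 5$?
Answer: $204$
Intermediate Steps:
$k = -4$
$H{\left(d \right)} = -4 + 2 d^{2}$ ($H{\left(d \right)} = \left(d^{2} + d d\right) - 4 = \left(d^{2} + d^{2}\right) - 4 = 2 d^{2} - 4 = -4 + 2 d^{2}$)
$G{\left(Q,x \right)} = 25$ ($G{\left(Q,x \right)} = \left(6 - 1\right) 5 = 5 \cdot 5 = 25$)
$H{\left(2 \right)} + 8 G{\left(-2,0 \right)} = \left(-4 + 2 \cdot 2^{2}\right) + 8 \cdot 25 = \left(-4 + 2 \cdot 4\right) + 200 = \left(-4 + 8\right) + 200 = 4 + 200 = 204$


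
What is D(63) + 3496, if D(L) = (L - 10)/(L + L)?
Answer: 440549/126 ≈ 3496.4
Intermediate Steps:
D(L) = (-10 + L)/(2*L) (D(L) = (-10 + L)/((2*L)) = (-10 + L)*(1/(2*L)) = (-10 + L)/(2*L))
D(63) + 3496 = (½)*(-10 + 63)/63 + 3496 = (½)*(1/63)*53 + 3496 = 53/126 + 3496 = 440549/126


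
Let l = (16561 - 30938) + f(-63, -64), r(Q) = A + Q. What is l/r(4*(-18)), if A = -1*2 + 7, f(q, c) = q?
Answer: 14440/67 ≈ 215.52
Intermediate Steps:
A = 5 (A = -2 + 7 = 5)
r(Q) = 5 + Q
l = -14440 (l = (16561 - 30938) - 63 = -14377 - 63 = -14440)
l/r(4*(-18)) = -14440/(5 + 4*(-18)) = -14440/(5 - 72) = -14440/(-67) = -14440*(-1/67) = 14440/67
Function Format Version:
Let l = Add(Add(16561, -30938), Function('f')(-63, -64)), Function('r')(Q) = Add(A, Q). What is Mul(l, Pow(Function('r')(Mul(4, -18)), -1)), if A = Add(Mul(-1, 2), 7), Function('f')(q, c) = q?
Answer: Rational(14440, 67) ≈ 215.52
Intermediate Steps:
A = 5 (A = Add(-2, 7) = 5)
Function('r')(Q) = Add(5, Q)
l = -14440 (l = Add(Add(16561, -30938), -63) = Add(-14377, -63) = -14440)
Mul(l, Pow(Function('r')(Mul(4, -18)), -1)) = Mul(-14440, Pow(Add(5, Mul(4, -18)), -1)) = Mul(-14440, Pow(Add(5, -72), -1)) = Mul(-14440, Pow(-67, -1)) = Mul(-14440, Rational(-1, 67)) = Rational(14440, 67)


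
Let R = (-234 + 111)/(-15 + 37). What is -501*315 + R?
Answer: -3472053/22 ≈ -1.5782e+5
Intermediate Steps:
R = -123/22 ≈ -5.5909
-501*315 + R = -501*315 - 123/22 = -157815 - 123/22 = -3472053/22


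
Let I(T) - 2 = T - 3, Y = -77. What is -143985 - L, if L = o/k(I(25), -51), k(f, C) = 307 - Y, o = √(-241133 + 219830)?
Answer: -143985 - 3*I*√263/128 ≈ -1.4399e+5 - 0.38009*I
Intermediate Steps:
o = 9*I*√263 (o = √(-21303) = 9*I*√263 ≈ 145.96*I)
I(T) = -1 + T (I(T) = 2 + (T - 3) = 2 + (-3 + T) = -1 + T)
k(f, C) = 384 (k(f, C) = 307 - 1*(-77) = 307 + 77 = 384)
L = 3*I*√263/128 (L = (9*I*√263)/384 = (9*I*√263)*(1/384) = 3*I*√263/128 ≈ 0.38009*I)
-143985 - L = -143985 - 3*I*√263/128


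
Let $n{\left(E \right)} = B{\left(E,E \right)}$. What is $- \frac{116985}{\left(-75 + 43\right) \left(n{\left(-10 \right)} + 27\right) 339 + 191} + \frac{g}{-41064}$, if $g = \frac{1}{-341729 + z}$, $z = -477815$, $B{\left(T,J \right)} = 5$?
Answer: $\frac{787396901499341}{2335200392927424} \approx 0.33719$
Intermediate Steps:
$n{\left(E \right)} = 5$
$g = - \frac{1}{819544}$ ($g = \frac{1}{-341729 - 477815} = \frac{1}{-819544} = - \frac{1}{819544} \approx -1.2202 \cdot 10^{-6}$)
$- \frac{116985}{\left(-75 + 43\right) \left(n{\left(-10 \right)} + 27\right) 339 + 191} + \frac{g}{-41064} = - \frac{116985}{\left(-75 + 43\right) \left(5 + 27\right) 339 + 191} - \frac{1}{819544 \left(-41064\right)} = - \frac{116985}{\left(-32\right) 32 \cdot 339 + 191} - - \frac{1}{33653754816} = - \frac{116985}{\left(-1024\right) 339 + 191} + \frac{1}{33653754816} = - \frac{116985}{-347136 + 191} + \frac{1}{33653754816} = - \frac{116985}{-346945} + \frac{1}{33653754816} = \left(-116985\right) \left(- \frac{1}{346945}\right) + \frac{1}{33653754816} = \frac{23397}{69389} + \frac{1}{33653754816} = \frac{787396901499341}{2335200392927424}$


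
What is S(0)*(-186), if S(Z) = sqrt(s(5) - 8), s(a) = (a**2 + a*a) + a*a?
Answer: -186*sqrt(67) ≈ -1522.5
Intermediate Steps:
s(a) = 3*a**2 (s(a) = (a**2 + a**2) + a**2 = 2*a**2 + a**2 = 3*a**2)
S(Z) = sqrt(67) (S(Z) = sqrt(3*5**2 - 8) = sqrt(3*25 - 8) = sqrt(75 - 8) = sqrt(67))
S(0)*(-186) = sqrt(67)*(-186) = -186*sqrt(67)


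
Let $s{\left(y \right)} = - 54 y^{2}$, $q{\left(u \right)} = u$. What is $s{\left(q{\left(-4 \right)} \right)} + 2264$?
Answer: $1400$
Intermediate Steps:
$s{\left(q{\left(-4 \right)} \right)} + 2264 = - 54 \left(-4\right)^{2} + 2264 = \left(-54\right) 16 + 2264 = -864 + 2264 = 1400$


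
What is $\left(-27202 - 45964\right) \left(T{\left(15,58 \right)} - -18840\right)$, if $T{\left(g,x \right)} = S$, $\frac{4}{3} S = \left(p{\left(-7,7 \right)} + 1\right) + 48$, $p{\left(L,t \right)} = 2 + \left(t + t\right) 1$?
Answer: $- \frac{2764028565}{2} \approx -1.382 \cdot 10^{9}$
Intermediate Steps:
$p{\left(L,t \right)} = 2 + 2 t$ ($p{\left(L,t \right)} = 2 + 2 t 1 = 2 + 2 t$)
$S = \frac{195}{4}$ ($S = \frac{3 \left(\left(\left(2 + 2 \cdot 7\right) + 1\right) + 48\right)}{4} = \frac{3 \left(\left(\left(2 + 14\right) + 1\right) + 48\right)}{4} = \frac{3 \left(\left(16 + 1\right) + 48\right)}{4} = \frac{3 \left(17 + 48\right)}{4} = \frac{3}{4} \cdot 65 = \frac{195}{4} \approx 48.75$)
$T{\left(g,x \right)} = \frac{195}{4}$
$\left(-27202 - 45964\right) \left(T{\left(15,58 \right)} - -18840\right) = \left(-27202 - 45964\right) \left(\frac{195}{4} - -18840\right) = - 73166 \left(\frac{195}{4} + 18840\right) = \left(-73166\right) \frac{75555}{4} = - \frac{2764028565}{2}$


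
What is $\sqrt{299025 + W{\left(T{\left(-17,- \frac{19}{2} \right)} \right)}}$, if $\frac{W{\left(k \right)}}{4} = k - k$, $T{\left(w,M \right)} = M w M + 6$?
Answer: $15 \sqrt{1329} \approx 546.83$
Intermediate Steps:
$T{\left(w,M \right)} = 6 + w M^{2}$ ($T{\left(w,M \right)} = w M^{2} + 6 = 6 + w M^{2}$)
$W{\left(k \right)} = 0$ ($W{\left(k \right)} = 4 \left(k - k\right) = 4 \cdot 0 = 0$)
$\sqrt{299025 + W{\left(T{\left(-17,- \frac{19}{2} \right)} \right)}} = \sqrt{299025 + 0} = \sqrt{299025} = 15 \sqrt{1329}$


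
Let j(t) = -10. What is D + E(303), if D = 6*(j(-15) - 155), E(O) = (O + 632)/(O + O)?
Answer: -599005/606 ≈ -988.46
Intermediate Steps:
E(O) = (632 + O)/(2*O) (E(O) = (632 + O)/((2*O)) = (632 + O)*(1/(2*O)) = (632 + O)/(2*O))
D = -990 (D = 6*(-10 - 155) = 6*(-165) = -990)
D + E(303) = -990 + (1/2)*(632 + 303)/303 = -990 + (1/2)*(1/303)*935 = -990 + 935/606 = -599005/606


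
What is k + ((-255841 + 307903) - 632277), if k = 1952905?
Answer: 1372690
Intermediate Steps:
k + ((-255841 + 307903) - 632277) = 1952905 + ((-255841 + 307903) - 632277) = 1952905 + (52062 - 632277) = 1952905 - 580215 = 1372690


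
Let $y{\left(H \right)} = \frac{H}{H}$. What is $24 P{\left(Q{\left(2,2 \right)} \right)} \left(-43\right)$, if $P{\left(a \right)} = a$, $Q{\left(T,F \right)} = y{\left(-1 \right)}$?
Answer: $-1032$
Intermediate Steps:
$y{\left(H \right)} = 1$
$Q{\left(T,F \right)} = 1$
$24 P{\left(Q{\left(2,2 \right)} \right)} \left(-43\right) = 24 \cdot 1 \left(-43\right) = 24 \left(-43\right) = -1032$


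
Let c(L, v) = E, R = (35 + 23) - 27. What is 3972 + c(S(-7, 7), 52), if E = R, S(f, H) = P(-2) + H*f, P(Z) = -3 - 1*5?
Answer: 4003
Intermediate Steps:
P(Z) = -8 (P(Z) = -3 - 5 = -8)
S(f, H) = -8 + H*f
R = 31 (R = 58 - 27 = 31)
E = 31
c(L, v) = 31
3972 + c(S(-7, 7), 52) = 3972 + 31 = 4003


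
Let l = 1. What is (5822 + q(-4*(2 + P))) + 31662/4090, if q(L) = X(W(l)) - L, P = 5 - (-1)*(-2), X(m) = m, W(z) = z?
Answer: 11964766/2045 ≈ 5850.7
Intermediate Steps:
P = 3 (P = 5 - 1*2 = 5 - 2 = 3)
q(L) = 1 - L
(5822 + q(-4*(2 + P))) + 31662/4090 = (5822 + (1 - (-4)*(2 + 3))) + 31662/4090 = (5822 + (1 - (-4)*5)) + 31662*(1/4090) = (5822 + (1 - 1*(-20))) + 15831/2045 = (5822 + (1 + 20)) + 15831/2045 = (5822 + 21) + 15831/2045 = 5843 + 15831/2045 = 11964766/2045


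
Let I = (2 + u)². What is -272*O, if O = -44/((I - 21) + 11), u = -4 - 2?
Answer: 5984/3 ≈ 1994.7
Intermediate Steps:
u = -6
I = 16 (I = (2 - 6)² = (-4)² = 16)
O = -22/3 (O = -44/((16 - 21) + 11) = -44/(-5 + 11) = -44/6 = -44*⅙ = -22/3 ≈ -7.3333)
-272*O = -272*(-22/3) = 5984/3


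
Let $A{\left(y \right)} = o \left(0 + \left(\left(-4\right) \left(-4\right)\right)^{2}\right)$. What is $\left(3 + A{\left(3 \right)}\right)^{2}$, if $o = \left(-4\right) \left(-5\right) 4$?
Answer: $419553289$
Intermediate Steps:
$o = 80$ ($o = 20 \cdot 4 = 80$)
$A{\left(y \right)} = 20480$ ($A{\left(y \right)} = 80 \left(0 + \left(\left(-4\right) \left(-4\right)\right)^{2}\right) = 80 \left(0 + 16^{2}\right) = 80 \left(0 + 256\right) = 80 \cdot 256 = 20480$)
$\left(3 + A{\left(3 \right)}\right)^{2} = \left(3 + 20480\right)^{2} = 20483^{2} = 419553289$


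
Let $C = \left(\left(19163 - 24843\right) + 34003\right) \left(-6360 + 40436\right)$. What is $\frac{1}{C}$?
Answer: $\frac{1}{965134548} \approx 1.0361 \cdot 10^{-9}$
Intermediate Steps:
$C = 965134548$ ($C = \left(\left(19163 - 24843\right) + 34003\right) 34076 = \left(-5680 + 34003\right) 34076 = 28323 \cdot 34076 = 965134548$)
$\frac{1}{C} = \frac{1}{965134548}$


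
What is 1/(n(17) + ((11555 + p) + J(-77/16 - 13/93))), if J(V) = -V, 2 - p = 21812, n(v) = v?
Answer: -1488/15226775 ≈ -9.7723e-5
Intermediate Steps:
p = -21810 (p = 2 - 1*21812 = 2 - 21812 = -21810)
1/(n(17) + ((11555 + p) + J(-77/16 - 13/93))) = 1/(17 + ((11555 - 21810) - (-77/16 - 13/93))) = 1/(17 + (-10255 - (-77*1/16 - 13*1/93))) = 1/(17 + (-10255 - (-77/16 - 13/93))) = 1/(17 + (-10255 - 1*(-7369/1488))) = 1/(17 + (-10255 + 7369/1488)) = 1/(17 - 15252071/1488) = 1/(-15226775/1488) = -1488/15226775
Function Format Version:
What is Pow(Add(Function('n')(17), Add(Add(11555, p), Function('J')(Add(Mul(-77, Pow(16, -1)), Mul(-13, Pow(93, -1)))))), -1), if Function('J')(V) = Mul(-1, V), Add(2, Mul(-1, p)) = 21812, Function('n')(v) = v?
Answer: Rational(-1488, 15226775) ≈ -9.7723e-5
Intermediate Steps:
p = -21810 (p = Add(2, Mul(-1, 21812)) = Add(2, -21812) = -21810)
Pow(Add(Function('n')(17), Add(Add(11555, p), Function('J')(Add(Mul(-77, Pow(16, -1)), Mul(-13, Pow(93, -1)))))), -1) = Pow(Add(17, Add(Add(11555, -21810), Mul(-1, Add(Mul(-77, Pow(16, -1)), Mul(-13, Pow(93, -1)))))), -1) = Pow(Add(17, Add(-10255, Mul(-1, Add(Mul(-77, Rational(1, 16)), Mul(-13, Rational(1, 93)))))), -1) = Pow(Add(17, Add(-10255, Mul(-1, Add(Rational(-77, 16), Rational(-13, 93))))), -1) = Pow(Add(17, Add(-10255, Mul(-1, Rational(-7369, 1488)))), -1) = Pow(Add(17, Add(-10255, Rational(7369, 1488))), -1) = Pow(Add(17, Rational(-15252071, 1488)), -1) = Pow(Rational(-15226775, 1488), -1) = Rational(-1488, 15226775)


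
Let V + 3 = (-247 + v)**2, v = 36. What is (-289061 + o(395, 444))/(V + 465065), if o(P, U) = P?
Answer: -96222/169861 ≈ -0.56647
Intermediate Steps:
V = 44518 (V = -3 + (-247 + 36)**2 = -3 + (-211)**2 = -3 + 44521 = 44518)
(-289061 + o(395, 444))/(V + 465065) = (-289061 + 395)/(44518 + 465065) = -288666/509583 = -288666*1/509583 = -96222/169861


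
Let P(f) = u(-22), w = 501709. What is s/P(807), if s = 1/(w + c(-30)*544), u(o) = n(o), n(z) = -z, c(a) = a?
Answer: 1/10678558 ≈ 9.3646e-8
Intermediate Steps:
u(o) = -o
P(f) = 22 (P(f) = -1*(-22) = 22)
s = 1/485389 (s = 1/(501709 - 30*544) = 1/(501709 - 16320) = 1/485389 ≈ 2.0602e-6)
s/P(807) = (1/485389)/22 = (1/485389)*(1/22) = 1/10678558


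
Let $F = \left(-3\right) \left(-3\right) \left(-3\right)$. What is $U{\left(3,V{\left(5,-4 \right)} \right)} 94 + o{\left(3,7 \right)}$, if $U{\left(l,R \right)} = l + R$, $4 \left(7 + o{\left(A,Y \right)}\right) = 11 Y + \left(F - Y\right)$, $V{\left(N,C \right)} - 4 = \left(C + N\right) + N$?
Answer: $\frac{4903}{4} \approx 1225.8$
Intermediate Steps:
$F = -27$ ($F = 9 \left(-3\right) = -27$)
$V{\left(N,C \right)} = 4 + C + 2 N$ ($V{\left(N,C \right)} = 4 + \left(\left(C + N\right) + N\right) = 4 + \left(C + 2 N\right) = 4 + C + 2 N$)
$o{\left(A,Y \right)} = - \frac{55}{4} + \frac{5 Y}{2}$ ($o{\left(A,Y \right)} = -7 + \frac{11 Y - \left(27 + Y\right)}{4} = -7 + \frac{-27 + 10 Y}{4} = -7 + \left(- \frac{27}{4} + \frac{5 Y}{2}\right) = - \frac{55}{4} + \frac{5 Y}{2}$)
$U{\left(l,R \right)} = R + l$
$U{\left(3,V{\left(5,-4 \right)} \right)} 94 + o{\left(3,7 \right)} = \left(\left(4 - 4 + 2 \cdot 5\right) + 3\right) 94 + \left(- \frac{55}{4} + \frac{5}{2} \cdot 7\right) = \left(\left(4 - 4 + 10\right) + 3\right) 94 + \left(- \frac{55}{4} + \frac{35}{2}\right) = \left(10 + 3\right) 94 + \frac{15}{4} = 13 \cdot 94 + \frac{15}{4} = 1222 + \frac{15}{4} = \frac{4903}{4}$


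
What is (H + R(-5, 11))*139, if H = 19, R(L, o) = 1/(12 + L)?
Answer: 18626/7 ≈ 2660.9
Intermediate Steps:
(H + R(-5, 11))*139 = (19 + 1/(12 - 5))*139 = (19 + 1/7)*139 = (19 + ⅐)*139 = (134/7)*139 = 18626/7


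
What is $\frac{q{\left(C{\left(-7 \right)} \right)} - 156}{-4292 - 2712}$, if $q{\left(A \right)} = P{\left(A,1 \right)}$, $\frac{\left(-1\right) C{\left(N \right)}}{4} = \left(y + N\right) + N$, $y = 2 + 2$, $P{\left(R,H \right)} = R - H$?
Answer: $\frac{117}{7004} \approx 0.016705$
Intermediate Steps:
$y = 4$
$C{\left(N \right)} = -16 - 8 N$ ($C{\left(N \right)} = - 4 \left(\left(4 + N\right) + N\right) = - 4 \left(4 + 2 N\right) = -16 - 8 N$)
$q{\left(A \right)} = -1 + A$ ($q{\left(A \right)} = A - 1 = -1 + A$)
$\frac{q{\left(C{\left(-7 \right)} \right)} - 156}{-4292 - 2712} = \frac{\left(-1 - -40\right) - 156}{-4292 - 2712} = \frac{\left(-1 + \left(-16 + 56\right)\right) - 156}{-7004} = \left(\left(-1 + 40\right) - 156\right) \left(- \frac{1}{7004}\right) = \left(39 - 156\right) \left(- \frac{1}{7004}\right) = \left(-117\right) \left(- \frac{1}{7004}\right) = \frac{117}{7004}$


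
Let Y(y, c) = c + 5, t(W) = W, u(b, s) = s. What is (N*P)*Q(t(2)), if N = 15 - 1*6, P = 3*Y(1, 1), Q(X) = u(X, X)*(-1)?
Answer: -324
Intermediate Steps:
Y(y, c) = 5 + c
Q(X) = -X (Q(X) = X*(-1) = -X)
P = 18 (P = 3*(5 + 1) = 3*6 = 18)
N = 9 (N = 15 - 6 = 9)
(N*P)*Q(t(2)) = (9*18)*(-1*2) = 162*(-2) = -324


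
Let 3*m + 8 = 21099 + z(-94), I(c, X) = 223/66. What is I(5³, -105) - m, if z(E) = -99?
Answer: -153867/22 ≈ -6994.0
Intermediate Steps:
I(c, X) = 223/66 (I(c, X) = 223*(1/66) = 223/66)
m = 20992/3 (m = -8/3 + (21099 - 99)/3 = -8/3 + (⅓)*21000 = -8/3 + 7000 = 20992/3 ≈ 6997.3)
I(5³, -105) - m = 223/66 - 1*20992/3 = 223/66 - 20992/3 = -153867/22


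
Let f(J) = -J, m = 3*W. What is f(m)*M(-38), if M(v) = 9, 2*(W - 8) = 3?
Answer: -513/2 ≈ -256.50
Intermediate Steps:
W = 19/2 (W = 8 + (½)*3 = 8 + 3/2 = 19/2 ≈ 9.5000)
m = 57/2 (m = 3*(19/2) = 57/2 ≈ 28.500)
f(m)*M(-38) = -1*57/2*9 = -57/2*9 = -513/2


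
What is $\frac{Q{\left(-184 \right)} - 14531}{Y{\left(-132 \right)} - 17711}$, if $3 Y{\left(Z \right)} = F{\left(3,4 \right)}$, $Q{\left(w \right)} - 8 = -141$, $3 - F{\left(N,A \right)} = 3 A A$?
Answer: $\frac{7332}{8863} \approx 0.82726$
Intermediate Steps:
$F{\left(N,A \right)} = 3 - 3 A^{2}$ ($F{\left(N,A \right)} = 3 - 3 A A = 3 - 3 A^{2}$)
$Q{\left(w \right)} = -133$ ($Q{\left(w \right)} = 8 - 141 = -133$)
$Y{\left(Z \right)} = -15$ ($Y{\left(Z \right)} = \frac{3 - 3 \cdot 4^{2}}{3} = \frac{3 - 48}{3} = \frac{1}{3} \left(-45\right) = -15$)
$\frac{Q{\left(-184 \right)} - 14531}{Y{\left(-132 \right)} - 17711} = \frac{-133 - 14531}{-15 - 17711} = - \frac{14664}{-17726} = \left(-14664\right) \left(- \frac{1}{17726}\right) = \frac{7332}{8863}$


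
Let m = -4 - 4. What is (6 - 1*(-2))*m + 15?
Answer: -49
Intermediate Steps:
m = -8
(6 - 1*(-2))*m + 15 = (6 - 1*(-2))*(-8) + 15 = (6 + 2)*(-8) + 15 = 8*(-8) + 15 = -64 + 15 = -49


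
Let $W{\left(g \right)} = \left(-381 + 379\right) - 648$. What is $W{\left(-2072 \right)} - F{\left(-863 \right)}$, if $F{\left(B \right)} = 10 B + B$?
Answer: $8843$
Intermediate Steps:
$F{\left(B \right)} = 11 B$
$W{\left(g \right)} = -650$ ($W{\left(g \right)} = -2 - 648 = -650$)
$W{\left(-2072 \right)} - F{\left(-863 \right)} = -650 - 11 \left(-863\right) = -650 - -9493 = -650 + 9493 = 8843$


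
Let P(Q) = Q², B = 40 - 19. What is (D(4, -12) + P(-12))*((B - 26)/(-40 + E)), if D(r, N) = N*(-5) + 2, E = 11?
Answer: 1030/29 ≈ 35.517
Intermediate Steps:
B = 21
D(r, N) = 2 - 5*N (D(r, N) = -5*N + 2 = 2 - 5*N)
(D(4, -12) + P(-12))*((B - 26)/(-40 + E)) = ((2 - 5*(-12)) + (-12)²)*((21 - 26)/(-40 + 11)) = ((2 + 60) + 144)*(-5/(-29)) = (62 + 144)*(-5*(-1/29)) = 206*(5/29) = 1030/29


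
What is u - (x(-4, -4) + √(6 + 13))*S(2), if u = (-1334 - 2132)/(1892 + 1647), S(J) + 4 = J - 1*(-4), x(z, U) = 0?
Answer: -3466/3539 - 2*√19 ≈ -9.6972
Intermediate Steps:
S(J) = J (S(J) = -4 + (J - 1*(-4)) = -4 + (J + 4) = -4 + (4 + J) = J)
u = -3466/3539 ≈ -0.97937
u - (x(-4, -4) + √(6 + 13))*S(2) = -3466/3539 - (0 + √(6 + 13))*2 = -3466/3539 - (0 + √19)*2 = -3466/3539 - √19*2 = -3466/3539 - 2*√19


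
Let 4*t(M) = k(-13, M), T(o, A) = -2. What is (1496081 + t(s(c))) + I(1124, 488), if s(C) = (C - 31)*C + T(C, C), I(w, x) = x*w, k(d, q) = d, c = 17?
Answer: 8178359/4 ≈ 2.0446e+6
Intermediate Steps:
I(w, x) = w*x
s(C) = -2 + C*(-31 + C) (s(C) = (C - 31)*C - 2 = (-31 + C)*C - 2 = C*(-31 + C) - 2 = -2 + C*(-31 + C))
t(M) = -13/4 (t(M) = (¼)*(-13) = -13/4)
(1496081 + t(s(c))) + I(1124, 488) = (1496081 - 13/4) + 1124*488 = 5984311/4 + 548512 = 8178359/4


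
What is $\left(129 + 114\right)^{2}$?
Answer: $59049$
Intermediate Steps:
$\left(129 + 114\right)^{2} = 243^{2} = 59049$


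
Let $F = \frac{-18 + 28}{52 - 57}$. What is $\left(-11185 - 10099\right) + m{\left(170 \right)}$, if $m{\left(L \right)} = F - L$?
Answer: $-21456$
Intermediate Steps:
$F = -2$ ($F = \frac{10}{-5} = 10 \left(- \frac{1}{5}\right) = -2$)
$m{\left(L \right)} = -2 - L$
$\left(-11185 - 10099\right) + m{\left(170 \right)} = \left(-11185 - 10099\right) - 172 = -21284 - 172 = -21456$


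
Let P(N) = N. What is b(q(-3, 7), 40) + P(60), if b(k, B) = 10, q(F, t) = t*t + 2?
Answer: 70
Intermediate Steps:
q(F, t) = 2 + t**2 (q(F, t) = t**2 + 2 = 2 + t**2)
b(q(-3, 7), 40) + P(60) = 10 + 60 = 70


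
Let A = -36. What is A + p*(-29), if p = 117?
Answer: -3429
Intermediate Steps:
A + p*(-29) = -36 + 117*(-29) = -36 - 3393 = -3429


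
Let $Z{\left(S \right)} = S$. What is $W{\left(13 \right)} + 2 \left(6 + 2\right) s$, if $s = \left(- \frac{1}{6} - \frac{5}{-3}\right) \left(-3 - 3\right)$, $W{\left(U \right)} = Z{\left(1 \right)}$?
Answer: $-143$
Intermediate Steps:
$W{\left(U \right)} = 1$
$s = -9$ ($s = \left(\left(-1\right) \frac{1}{6} - - \frac{5}{3}\right) \left(-6\right) = \left(- \frac{1}{6} + \frac{5}{3}\right) \left(-6\right) = \frac{3}{2} \left(-6\right) = -9$)
$W{\left(13 \right)} + 2 \left(6 + 2\right) s = 1 + 2 \left(6 + 2\right) \left(-9\right) = 1 + 2 \cdot 8 \left(-9\right) = 1 + 16 \left(-9\right) = 1 - 144 = -143$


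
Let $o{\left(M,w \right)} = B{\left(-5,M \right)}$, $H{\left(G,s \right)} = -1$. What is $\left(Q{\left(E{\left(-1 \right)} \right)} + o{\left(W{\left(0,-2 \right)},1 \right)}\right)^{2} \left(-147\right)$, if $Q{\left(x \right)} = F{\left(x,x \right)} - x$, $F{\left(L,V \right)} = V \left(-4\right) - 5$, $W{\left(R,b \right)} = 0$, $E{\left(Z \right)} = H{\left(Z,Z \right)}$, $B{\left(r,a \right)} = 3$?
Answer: $-1323$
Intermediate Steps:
$E{\left(Z \right)} = -1$
$F{\left(L,V \right)} = -5 - 4 V$ ($F{\left(L,V \right)} = - 4 V - 5 = -5 - 4 V$)
$o{\left(M,w \right)} = 3$
$Q{\left(x \right)} = -5 - 5 x$ ($Q{\left(x \right)} = \left(-5 - 4 x\right) - x = -5 - 5 x$)
$\left(Q{\left(E{\left(-1 \right)} \right)} + o{\left(W{\left(0,-2 \right)},1 \right)}\right)^{2} \left(-147\right) = \left(\left(-5 - -5\right) + 3\right)^{2} \left(-147\right) = \left(\left(-5 + 5\right) + 3\right)^{2} \left(-147\right) = \left(0 + 3\right)^{2} \left(-147\right) = 3^{2} \left(-147\right) = 9 \left(-147\right) = -1323$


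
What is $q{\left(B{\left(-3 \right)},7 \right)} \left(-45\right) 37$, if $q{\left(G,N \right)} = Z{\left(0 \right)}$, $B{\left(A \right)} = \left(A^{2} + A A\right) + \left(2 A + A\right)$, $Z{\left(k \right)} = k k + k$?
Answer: $0$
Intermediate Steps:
$Z{\left(k \right)} = k + k^{2}$ ($Z{\left(k \right)} = k^{2} + k = k + k^{2}$)
$B{\left(A \right)} = 2 A^{2} + 3 A$ ($B{\left(A \right)} = \left(A^{2} + A^{2}\right) + 3 A = 2 A^{2} + 3 A$)
$q{\left(G,N \right)} = 0$ ($q{\left(G,N \right)} = 0 \left(1 + 0\right) = 0 \cdot 1 = 0$)
$q{\left(B{\left(-3 \right)},7 \right)} \left(-45\right) 37 = 0 \left(-45\right) 37 = 0 \cdot 37 = 0$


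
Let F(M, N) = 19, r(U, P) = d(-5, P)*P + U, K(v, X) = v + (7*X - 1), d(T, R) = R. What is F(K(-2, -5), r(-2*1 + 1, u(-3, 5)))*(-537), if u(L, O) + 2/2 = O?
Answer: -10203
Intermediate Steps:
K(v, X) = -1 + v + 7*X (K(v, X) = v + (-1 + 7*X) = -1 + v + 7*X)
u(L, O) = -1 + O
r(U, P) = U + P² (r(U, P) = P*P + U = P² + U = U + P²)
F(K(-2, -5), r(-2*1 + 1, u(-3, 5)))*(-537) = 19*(-537) = -10203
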